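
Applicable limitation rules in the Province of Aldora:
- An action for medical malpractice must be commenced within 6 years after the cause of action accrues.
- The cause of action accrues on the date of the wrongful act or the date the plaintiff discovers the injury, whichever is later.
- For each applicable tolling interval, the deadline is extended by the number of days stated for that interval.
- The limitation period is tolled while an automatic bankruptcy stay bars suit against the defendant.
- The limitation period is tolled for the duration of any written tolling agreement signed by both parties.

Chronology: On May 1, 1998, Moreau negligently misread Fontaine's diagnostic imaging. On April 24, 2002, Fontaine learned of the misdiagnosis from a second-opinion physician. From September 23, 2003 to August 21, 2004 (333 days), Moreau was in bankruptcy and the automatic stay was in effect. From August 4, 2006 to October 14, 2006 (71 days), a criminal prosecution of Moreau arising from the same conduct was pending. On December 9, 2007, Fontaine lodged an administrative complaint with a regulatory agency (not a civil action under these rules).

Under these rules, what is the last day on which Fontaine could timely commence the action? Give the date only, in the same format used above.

Taking the later of the act (May 1, 1998) and discovery (April 24, 2002), the claim accrued on April 24, 2002.
The untolled deadline — 6 years after April 24, 2002 — is April 24, 2008.
The period was tolled for 333 days by the automatic bankruptcy stay (September 23, 2003 to August 21, 2004), pushing the deadline to March 23, 2009.
The pending criminal prosecution from August 4, 2006 to October 14, 2006 does not toll the period, because no stated rule makes a criminal prosecution a tolling event.
Nothing else in the chronology tolls or restarts the period.

March 23, 2009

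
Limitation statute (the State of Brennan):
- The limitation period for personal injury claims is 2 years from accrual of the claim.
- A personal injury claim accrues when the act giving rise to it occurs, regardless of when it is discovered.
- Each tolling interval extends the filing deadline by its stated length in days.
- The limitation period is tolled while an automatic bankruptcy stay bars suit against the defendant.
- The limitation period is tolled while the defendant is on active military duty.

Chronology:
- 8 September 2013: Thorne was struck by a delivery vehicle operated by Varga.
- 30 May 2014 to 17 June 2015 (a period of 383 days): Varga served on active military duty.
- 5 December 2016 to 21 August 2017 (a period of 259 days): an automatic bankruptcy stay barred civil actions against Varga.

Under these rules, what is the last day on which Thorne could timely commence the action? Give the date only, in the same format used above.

25 September 2016

The claim accrued on 8 September 2013, the date of the act.
Adding the 2 years base period to 8 September 2013 gives a deadline of 8 September 2015, before any tolling.
Because the defendant's active military service ran from 30 May 2014 to 17 June 2015, the deadline is extended by 383 days to 25 September 2016.
The automatic bankruptcy stay from 5 December 2016 to 21 August 2017 began after the period had already run on 25 September 2016, so it has no tolling effect.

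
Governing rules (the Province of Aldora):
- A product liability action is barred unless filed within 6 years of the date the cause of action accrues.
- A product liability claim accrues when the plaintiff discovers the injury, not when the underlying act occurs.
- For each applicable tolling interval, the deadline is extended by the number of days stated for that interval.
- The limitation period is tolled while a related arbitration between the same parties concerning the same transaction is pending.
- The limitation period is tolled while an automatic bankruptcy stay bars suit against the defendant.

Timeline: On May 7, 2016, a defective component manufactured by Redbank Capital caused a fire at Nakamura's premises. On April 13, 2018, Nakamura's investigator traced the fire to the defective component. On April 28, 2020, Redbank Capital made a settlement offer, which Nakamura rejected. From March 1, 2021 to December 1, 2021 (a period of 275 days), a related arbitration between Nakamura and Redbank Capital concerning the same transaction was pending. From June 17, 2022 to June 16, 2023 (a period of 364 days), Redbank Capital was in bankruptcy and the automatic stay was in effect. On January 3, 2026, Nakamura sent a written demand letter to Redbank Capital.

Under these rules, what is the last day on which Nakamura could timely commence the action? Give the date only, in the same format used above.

January 12, 2026

The claim did not accrue until Nakamura discovered the injury on April 13, 2018; the May 7, 2016 act date does not start the clock under the stated rule.
Adding the 6 years base period to April 13, 2018 gives a deadline of April 13, 2024, before any tolling.
The period was tolled for 275 days by the pending related arbitration (March 1, 2021 to December 1, 2021), pushing the deadline to January 13, 2025.
The automatic bankruptcy stay from June 17, 2022 to June 16, 2023 tolled the period for 364 days, extending the deadline to January 12, 2026.
Nothing else in the chronology tolls or restarts the period.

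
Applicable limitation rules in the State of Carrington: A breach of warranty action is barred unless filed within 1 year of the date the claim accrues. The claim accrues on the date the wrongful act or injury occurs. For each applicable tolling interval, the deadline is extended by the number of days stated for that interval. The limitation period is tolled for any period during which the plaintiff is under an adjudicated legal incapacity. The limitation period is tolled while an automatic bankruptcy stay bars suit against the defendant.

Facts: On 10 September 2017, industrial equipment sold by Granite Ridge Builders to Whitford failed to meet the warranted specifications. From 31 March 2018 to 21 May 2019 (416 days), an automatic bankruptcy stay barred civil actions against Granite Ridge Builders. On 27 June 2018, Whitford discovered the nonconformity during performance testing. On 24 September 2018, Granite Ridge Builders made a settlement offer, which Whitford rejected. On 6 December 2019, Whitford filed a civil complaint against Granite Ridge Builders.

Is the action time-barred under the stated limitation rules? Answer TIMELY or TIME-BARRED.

TIME-BARRED

Because the rule ties accrual to occurrence, the claim accrued on 10 September 2017, not on the 27 June 2018 discovery date.
Adding the 1 year base period to 10 September 2017 gives a deadline of 10 September 2018, before any tolling.
The automatic bankruptcy stay from 31 March 2018 to 21 May 2019 tolled the period for 416 days, extending the deadline to 31 October 2019.
The other events in the timeline have no effect on the limitation period under the stated rules.
Whitford filed on 6 December 2019, after the 31 October 2019 deadline, so the action is time-barred.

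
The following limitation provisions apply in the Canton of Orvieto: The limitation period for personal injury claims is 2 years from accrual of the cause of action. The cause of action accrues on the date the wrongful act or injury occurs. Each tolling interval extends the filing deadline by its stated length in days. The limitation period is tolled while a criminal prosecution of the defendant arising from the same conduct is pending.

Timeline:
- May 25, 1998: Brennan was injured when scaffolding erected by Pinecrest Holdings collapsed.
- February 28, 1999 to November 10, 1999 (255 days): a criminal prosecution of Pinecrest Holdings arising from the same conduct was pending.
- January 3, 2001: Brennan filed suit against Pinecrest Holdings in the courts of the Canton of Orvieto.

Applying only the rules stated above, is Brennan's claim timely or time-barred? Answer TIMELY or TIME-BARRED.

TIMELY

The cause of action accrued on May 25, 1998, the date of the act.
2 years from May 25, 1998 is May 25, 2000.
The period was tolled for 255 days by the pending criminal prosecution (February 28, 1999 to November 10, 1999), pushing the deadline to February 4, 2001.
Brennan filed on January 3, 2001, before the February 4, 2001 deadline, so the action is timely.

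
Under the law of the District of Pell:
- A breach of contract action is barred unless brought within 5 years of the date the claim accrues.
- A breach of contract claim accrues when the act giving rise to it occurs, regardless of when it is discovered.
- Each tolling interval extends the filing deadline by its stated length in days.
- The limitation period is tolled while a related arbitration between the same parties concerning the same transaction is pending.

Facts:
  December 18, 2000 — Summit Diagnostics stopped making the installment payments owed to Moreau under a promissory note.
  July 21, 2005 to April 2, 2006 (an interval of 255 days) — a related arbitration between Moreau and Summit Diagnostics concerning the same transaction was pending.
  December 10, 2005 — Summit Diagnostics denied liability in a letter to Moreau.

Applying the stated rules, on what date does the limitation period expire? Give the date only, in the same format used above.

August 30, 2006

The claim accrued on December 18, 2000, when the wrongful act occurred.
Adding the 5 years base period to December 18, 2000 gives a deadline of December 18, 2005, before any tolling.
Because the pending related arbitration ran from July 21, 2005 to April 2, 2006, the deadline is extended by 255 days to August 30, 2006.
Nothing else in the chronology tolls or restarts the period.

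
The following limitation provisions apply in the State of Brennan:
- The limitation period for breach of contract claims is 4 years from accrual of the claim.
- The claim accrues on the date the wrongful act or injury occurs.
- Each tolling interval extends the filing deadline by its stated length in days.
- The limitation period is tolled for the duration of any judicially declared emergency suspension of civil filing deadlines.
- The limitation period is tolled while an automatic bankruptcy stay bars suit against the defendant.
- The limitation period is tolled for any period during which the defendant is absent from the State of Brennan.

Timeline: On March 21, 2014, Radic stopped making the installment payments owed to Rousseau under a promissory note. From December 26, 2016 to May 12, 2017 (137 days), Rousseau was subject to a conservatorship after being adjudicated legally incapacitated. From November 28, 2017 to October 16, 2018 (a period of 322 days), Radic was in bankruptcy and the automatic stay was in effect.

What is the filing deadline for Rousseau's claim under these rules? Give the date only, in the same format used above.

February 6, 2019

The claim accrued on March 21, 2014, the date of the act.
4 years from March 21, 2014 is March 21, 2018.
Because the automatic bankruptcy stay ran from November 28, 2017 to October 16, 2018, the deadline is extended by 322 days to February 6, 2019.
Although the plaintiff's incapacity ran from December 26, 2016 to May 12, 2017, the stated rules do not make that a tolling event, so it is disregarded.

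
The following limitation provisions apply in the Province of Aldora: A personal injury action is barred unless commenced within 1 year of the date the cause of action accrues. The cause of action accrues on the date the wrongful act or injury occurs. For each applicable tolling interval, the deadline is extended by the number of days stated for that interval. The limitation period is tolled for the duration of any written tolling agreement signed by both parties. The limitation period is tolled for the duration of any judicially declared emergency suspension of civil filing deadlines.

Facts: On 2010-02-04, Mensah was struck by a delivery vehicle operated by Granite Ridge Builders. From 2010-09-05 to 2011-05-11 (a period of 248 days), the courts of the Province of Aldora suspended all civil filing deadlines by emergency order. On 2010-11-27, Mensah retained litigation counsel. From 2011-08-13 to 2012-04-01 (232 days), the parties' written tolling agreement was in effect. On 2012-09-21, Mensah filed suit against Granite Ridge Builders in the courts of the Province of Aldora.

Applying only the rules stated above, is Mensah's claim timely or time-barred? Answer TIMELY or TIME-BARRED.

TIME-BARRED

The cause of action accrued on 2010-02-04, the date of the act.
The untolled deadline — 1 year after 2010-02-04 — is 2011-02-04.
The period was tolled for 248 days by the emergency suspension of filing deadlines (2010-09-05 to 2011-05-11), pushing the deadline to 2011-10-10.
The period was tolled for 232 days by the written tolling agreement (2011-08-13 to 2012-04-01), pushing the deadline to 2012-05-29.
Nothing else in the chronology tolls or restarts the period.
Mensah filed on 2012-09-21, after the 2012-05-29 deadline, so the action is time-barred.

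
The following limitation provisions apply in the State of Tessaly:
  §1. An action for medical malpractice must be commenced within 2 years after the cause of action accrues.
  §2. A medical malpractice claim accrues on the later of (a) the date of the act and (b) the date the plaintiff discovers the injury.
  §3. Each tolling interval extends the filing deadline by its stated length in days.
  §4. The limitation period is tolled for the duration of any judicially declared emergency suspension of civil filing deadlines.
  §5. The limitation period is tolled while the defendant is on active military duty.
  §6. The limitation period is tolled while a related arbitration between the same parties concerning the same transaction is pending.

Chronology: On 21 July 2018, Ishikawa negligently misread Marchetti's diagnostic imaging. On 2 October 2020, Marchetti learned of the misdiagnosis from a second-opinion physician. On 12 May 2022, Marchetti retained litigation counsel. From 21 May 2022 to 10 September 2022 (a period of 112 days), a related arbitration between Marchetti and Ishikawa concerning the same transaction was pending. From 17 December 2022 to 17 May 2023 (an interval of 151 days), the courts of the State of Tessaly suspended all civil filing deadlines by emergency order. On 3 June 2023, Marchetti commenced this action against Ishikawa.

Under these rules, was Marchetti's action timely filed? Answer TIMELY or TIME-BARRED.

TIMELY

The claim accrued on 2 October 2020 — the later of the 21 July 2018 act and the 2 October 2020 discovery.
2 years from 2 October 2020 is 2 October 2022.
The pending related arbitration from 21 May 2022 to 10 September 2022 tolled the period for 112 days, extending the deadline to 22 January 2023.
The emergency suspension of filing deadlines from 17 December 2022 to 17 May 2023 tolled the period for 151 days, extending the deadline to 22 June 2023.
None of the other events listed affects the running of the period under the stated rules.
Filing on 3 June 2023 beat the 22 June 2023 deadline — the action is timely.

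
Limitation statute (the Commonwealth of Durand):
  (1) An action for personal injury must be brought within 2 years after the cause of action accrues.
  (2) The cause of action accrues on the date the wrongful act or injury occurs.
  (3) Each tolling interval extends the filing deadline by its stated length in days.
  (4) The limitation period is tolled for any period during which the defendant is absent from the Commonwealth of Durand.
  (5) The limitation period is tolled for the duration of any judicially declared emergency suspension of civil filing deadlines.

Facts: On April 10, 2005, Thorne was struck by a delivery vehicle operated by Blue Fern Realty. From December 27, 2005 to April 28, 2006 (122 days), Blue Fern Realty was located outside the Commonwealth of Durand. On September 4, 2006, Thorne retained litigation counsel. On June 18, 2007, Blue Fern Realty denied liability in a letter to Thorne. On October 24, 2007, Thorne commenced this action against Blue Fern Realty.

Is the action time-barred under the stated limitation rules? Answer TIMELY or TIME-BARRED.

TIME-BARRED

The cause of action accrued on April 10, 2005, the date of the act.
Adding the 2 years base period to April 10, 2005 gives a deadline of April 10, 2007, before any tolling.
Because the defendant's absence from the jurisdiction ran from December 27, 2005 to April 28, 2006, the deadline is extended by 122 days to August 10, 2007.
The other events in the timeline have no effect on the limitation period under the stated rules.
The October 24, 2007 filing falls after the August 10, 2007 deadline; the claim is time-barred.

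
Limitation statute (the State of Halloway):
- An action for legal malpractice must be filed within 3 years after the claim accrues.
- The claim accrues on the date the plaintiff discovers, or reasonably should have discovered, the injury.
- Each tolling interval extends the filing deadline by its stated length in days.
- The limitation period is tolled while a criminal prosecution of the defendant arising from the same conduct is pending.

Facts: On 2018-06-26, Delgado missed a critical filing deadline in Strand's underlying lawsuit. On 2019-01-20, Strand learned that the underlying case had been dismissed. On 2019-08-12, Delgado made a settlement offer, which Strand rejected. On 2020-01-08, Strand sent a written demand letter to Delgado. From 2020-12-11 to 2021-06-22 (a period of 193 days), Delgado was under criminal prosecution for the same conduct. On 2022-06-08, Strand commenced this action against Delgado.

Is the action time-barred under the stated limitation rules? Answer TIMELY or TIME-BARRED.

TIMELY

Accrual is tied to discovery, so the period began on 2019-01-20 rather than on 2018-06-26 when the act occurred.
3 years from 2019-01-20 is 2022-01-20.
The period was tolled for 193 days by the pending criminal prosecution (2020-12-11 to 2021-06-22), pushing the deadline to 2022-08-01.
None of the other events listed affects the running of the period under the stated rules.
Filing on 2022-06-08 beat the 2022-08-01 deadline — the action is timely.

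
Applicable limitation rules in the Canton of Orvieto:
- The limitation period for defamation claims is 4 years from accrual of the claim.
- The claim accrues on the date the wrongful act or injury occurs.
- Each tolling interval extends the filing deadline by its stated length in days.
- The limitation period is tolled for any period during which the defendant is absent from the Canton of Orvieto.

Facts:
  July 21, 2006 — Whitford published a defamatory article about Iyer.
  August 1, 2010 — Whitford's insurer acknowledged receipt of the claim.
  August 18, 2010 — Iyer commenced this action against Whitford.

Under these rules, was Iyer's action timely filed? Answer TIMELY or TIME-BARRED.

TIME-BARRED

The limitation period began to run on July 21, 2006.
4 years from July 21, 2006 is July 21, 2010.
None of the other events listed affects the running of the period under the stated rules.
Filing on August 18, 2010 missed the July 21, 2010 deadline — the action is time-barred.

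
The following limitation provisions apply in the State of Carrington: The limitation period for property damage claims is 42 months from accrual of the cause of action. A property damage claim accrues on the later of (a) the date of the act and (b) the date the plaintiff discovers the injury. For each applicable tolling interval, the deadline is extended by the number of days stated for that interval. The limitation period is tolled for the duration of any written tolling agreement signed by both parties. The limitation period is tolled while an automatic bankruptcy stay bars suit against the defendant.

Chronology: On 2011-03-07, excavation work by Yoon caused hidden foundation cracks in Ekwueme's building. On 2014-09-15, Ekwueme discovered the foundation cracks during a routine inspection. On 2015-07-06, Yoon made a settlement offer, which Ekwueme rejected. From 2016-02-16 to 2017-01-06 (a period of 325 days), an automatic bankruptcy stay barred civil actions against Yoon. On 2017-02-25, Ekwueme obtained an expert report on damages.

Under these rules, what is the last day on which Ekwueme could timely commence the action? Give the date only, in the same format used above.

2019-02-03

Taking the later of the act (2011-03-07) and discovery (2014-09-15), the claim accrued on 2014-09-15.
Adding the 42 months base period to 2014-09-15 gives a deadline of 2018-03-15, before any tolling.
Because the automatic bankruptcy stay ran from 2016-02-16 to 2017-01-06, the deadline is extended by 325 days to 2019-02-03.
The other events in the timeline have no effect on the limitation period under the stated rules.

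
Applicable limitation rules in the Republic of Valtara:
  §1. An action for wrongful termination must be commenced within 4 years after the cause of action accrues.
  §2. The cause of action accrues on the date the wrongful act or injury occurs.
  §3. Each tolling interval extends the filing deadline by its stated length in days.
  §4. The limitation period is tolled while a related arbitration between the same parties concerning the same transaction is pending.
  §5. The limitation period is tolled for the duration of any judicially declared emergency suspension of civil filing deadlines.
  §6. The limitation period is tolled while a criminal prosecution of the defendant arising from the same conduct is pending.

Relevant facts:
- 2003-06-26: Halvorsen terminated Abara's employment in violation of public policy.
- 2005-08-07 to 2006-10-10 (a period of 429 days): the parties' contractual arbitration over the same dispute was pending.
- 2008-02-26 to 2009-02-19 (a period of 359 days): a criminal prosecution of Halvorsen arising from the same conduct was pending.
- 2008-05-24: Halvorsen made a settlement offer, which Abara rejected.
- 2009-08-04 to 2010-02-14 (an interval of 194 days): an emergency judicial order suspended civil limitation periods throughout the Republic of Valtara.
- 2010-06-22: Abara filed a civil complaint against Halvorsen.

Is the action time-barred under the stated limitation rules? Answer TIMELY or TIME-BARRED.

The claim accrued on 2003-06-26, when the wrongful act occurred.
The untolled deadline — 4 years after 2003-06-26 — is 2007-06-26.
The period was tolled for 429 days by the pending related arbitration (2005-08-07 to 2006-10-10), pushing the deadline to 2008-08-28.
The pending criminal prosecution from 2008-02-26 to 2009-02-19 tolled the period for 359 days, extending the deadline to 2009-08-22.
The period was tolled for 194 days by the emergency suspension of filing deadlines (2009-08-04 to 2010-02-14), pushing the deadline to 2010-03-04.
None of the other events listed affects the running of the period under the stated rules.
Filing on 2010-06-22 missed the 2010-03-04 deadline — the action is time-barred.

TIME-BARRED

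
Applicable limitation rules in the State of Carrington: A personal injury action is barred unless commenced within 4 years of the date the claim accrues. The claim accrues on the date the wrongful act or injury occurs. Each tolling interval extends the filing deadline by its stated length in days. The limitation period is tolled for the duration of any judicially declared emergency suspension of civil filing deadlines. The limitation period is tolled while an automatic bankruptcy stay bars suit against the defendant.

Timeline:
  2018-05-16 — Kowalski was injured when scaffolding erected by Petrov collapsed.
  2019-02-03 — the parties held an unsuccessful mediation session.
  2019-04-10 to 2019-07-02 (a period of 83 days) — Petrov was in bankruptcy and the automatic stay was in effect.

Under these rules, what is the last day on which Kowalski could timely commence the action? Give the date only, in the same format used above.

The claim accrued on 2018-05-16, the date of the act.
The untolled deadline — 4 years after 2018-05-16 — is 2022-05-16.
Because the automatic bankruptcy stay ran from 2019-04-10 to 2019-07-02, the deadline is extended by 83 days to 2022-08-07.
The other events in the timeline have no effect on the limitation period under the stated rules.

2022-08-07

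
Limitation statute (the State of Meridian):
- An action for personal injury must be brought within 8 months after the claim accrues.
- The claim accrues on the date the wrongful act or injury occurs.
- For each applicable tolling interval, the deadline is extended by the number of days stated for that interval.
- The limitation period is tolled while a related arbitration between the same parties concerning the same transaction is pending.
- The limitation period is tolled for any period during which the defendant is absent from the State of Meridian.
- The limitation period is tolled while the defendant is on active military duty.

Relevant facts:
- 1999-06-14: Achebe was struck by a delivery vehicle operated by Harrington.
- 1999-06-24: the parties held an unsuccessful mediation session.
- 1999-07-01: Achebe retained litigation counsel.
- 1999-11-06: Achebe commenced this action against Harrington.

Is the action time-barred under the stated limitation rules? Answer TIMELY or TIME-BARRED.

The limitation period began to run on 1999-06-14.
Adding the 8 months base period to 1999-06-14 gives a deadline of 2000-02-14, before any tolling.
The other events in the timeline have no effect on the limitation period under the stated rules.
The 1999-11-06 filing precedes the 2000-02-14 deadline; the claim is timely.

TIMELY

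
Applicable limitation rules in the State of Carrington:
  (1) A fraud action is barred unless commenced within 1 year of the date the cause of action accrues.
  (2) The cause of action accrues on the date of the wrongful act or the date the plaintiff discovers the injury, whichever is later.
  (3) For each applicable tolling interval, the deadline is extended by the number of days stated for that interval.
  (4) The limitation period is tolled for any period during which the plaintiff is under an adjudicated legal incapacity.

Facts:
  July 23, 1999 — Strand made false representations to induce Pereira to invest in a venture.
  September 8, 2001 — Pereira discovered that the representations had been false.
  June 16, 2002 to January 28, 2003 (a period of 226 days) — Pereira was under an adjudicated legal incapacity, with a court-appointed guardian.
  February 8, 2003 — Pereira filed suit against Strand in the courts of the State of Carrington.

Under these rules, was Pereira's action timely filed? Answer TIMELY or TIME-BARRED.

The claim accrued on September 8, 2001 — the later of the July 23, 1999 act and the September 8, 2001 discovery.
The untolled deadline — 1 year after September 8, 2001 — is September 8, 2002.
The plaintiff's legal incapacity from June 16, 2002 to January 28, 2003 tolled the period for 226 days, extending the deadline to April 22, 2003.
Pereira filed on February 8, 2003, before the April 22, 2003 deadline, so the action is timely.

TIMELY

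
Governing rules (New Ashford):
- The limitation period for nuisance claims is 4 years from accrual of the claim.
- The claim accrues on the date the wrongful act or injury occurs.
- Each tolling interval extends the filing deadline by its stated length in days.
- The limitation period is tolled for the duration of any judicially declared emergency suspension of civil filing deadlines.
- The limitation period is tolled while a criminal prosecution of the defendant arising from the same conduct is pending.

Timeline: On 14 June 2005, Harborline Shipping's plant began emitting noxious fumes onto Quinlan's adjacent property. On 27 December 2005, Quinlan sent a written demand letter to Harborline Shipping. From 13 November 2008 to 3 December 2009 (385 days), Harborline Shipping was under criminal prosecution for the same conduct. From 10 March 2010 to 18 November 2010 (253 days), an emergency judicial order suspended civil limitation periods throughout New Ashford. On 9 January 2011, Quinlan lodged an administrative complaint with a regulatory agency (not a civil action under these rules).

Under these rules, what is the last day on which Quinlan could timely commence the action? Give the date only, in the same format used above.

The claim accrued on 14 June 2005, the date of the act.
4 years from 14 June 2005 is 14 June 2009.
Because the pending criminal prosecution ran from 13 November 2008 to 3 December 2009, the deadline is extended by 385 days to 4 July 2010.
Because the emergency suspension of filing deadlines ran from 10 March 2010 to 18 November 2010, the deadline is extended by 253 days to 14 March 2011.
The other events in the timeline have no effect on the limitation period under the stated rules.

14 March 2011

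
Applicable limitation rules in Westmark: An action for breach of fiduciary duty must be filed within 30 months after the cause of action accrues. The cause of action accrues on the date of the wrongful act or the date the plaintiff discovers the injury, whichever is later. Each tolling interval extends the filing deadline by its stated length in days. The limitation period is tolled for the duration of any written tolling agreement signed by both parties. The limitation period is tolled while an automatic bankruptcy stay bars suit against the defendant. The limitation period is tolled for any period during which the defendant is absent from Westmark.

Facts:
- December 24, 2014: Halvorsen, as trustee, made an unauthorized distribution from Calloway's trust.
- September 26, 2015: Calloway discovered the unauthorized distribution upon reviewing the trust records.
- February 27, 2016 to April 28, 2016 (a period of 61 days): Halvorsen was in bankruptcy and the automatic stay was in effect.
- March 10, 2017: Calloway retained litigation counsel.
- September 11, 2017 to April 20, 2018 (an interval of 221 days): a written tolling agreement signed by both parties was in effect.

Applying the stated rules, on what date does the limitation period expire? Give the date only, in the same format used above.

Because discovery on September 26, 2015 post-dates the December 24, 2014 act, accrual under the later-of rule falls on September 26, 2015.
Adding the 30 months base period to September 26, 2015 gives a deadline of March 26, 2018, before any tolling.
The automatic bankruptcy stay from February 27, 2016 to April 28, 2016 tolled the period for 61 days, extending the deadline to May 26, 2018.
The written tolling agreement from September 11, 2017 to April 20, 2018 tolled the period for 221 days, extending the deadline to January 2, 2019.
The other events in the timeline have no effect on the limitation period under the stated rules.

January 2, 2019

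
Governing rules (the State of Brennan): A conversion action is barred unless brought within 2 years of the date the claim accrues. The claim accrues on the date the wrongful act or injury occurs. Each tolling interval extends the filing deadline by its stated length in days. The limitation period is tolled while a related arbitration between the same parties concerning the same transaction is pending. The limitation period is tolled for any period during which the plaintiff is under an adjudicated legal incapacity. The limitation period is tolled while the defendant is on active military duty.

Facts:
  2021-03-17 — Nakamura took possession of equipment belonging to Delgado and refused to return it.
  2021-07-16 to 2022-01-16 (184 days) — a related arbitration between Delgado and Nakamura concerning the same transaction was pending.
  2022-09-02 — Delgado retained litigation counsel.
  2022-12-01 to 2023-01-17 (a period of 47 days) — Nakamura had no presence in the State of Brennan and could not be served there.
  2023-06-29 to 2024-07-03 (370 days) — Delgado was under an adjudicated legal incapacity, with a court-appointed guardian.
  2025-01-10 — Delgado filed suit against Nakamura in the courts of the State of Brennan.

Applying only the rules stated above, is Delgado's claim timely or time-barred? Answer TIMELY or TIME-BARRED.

The claim accrued on 2021-03-17, when the wrongful act occurred.
2 years from 2021-03-17 is 2023-03-17.
Because the pending related arbitration ran from 2021-07-16 to 2022-01-16, the deadline is extended by 184 days to 2023-09-17.
The plaintiff's legal incapacity from 2023-06-29 to 2024-07-03 tolled the period for 370 days, extending the deadline to 2024-09-21.
No stated provision tolls the period for the defendant's absence, so the interval from 2022-12-01 to 2023-01-17 has no effect on the deadline.
Nothing else in the chronology tolls or restarts the period.
The 2025-01-10 filing falls after the 2024-09-21 deadline; the claim is time-barred.

TIME-BARRED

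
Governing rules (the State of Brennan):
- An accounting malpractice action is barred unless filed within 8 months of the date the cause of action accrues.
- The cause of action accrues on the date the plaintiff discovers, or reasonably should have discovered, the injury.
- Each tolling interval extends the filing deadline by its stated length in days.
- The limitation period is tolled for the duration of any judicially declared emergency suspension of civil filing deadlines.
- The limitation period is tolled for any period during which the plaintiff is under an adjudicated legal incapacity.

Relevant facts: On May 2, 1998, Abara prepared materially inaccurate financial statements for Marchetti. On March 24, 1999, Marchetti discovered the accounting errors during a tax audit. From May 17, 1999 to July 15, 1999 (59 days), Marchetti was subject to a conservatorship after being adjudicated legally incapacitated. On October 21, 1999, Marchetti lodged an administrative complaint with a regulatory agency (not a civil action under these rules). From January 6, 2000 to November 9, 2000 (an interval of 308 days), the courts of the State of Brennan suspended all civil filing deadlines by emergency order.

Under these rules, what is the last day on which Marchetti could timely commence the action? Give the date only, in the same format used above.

November 25, 2000

The claim did not accrue until Marchetti discovered the injury on March 24, 1999; the May 2, 1998 act date does not start the clock under the stated rule.
8 months from March 24, 1999 is November 24, 1999.
The plaintiff's legal incapacity from May 17, 1999 to July 15, 1999 tolled the period for 59 days, extending the deadline to January 22, 2000.
Because the emergency suspension of filing deadlines ran from January 6, 2000 to November 9, 2000, the deadline is extended by 308 days to November 25, 2000.
The other events in the timeline have no effect on the limitation period under the stated rules.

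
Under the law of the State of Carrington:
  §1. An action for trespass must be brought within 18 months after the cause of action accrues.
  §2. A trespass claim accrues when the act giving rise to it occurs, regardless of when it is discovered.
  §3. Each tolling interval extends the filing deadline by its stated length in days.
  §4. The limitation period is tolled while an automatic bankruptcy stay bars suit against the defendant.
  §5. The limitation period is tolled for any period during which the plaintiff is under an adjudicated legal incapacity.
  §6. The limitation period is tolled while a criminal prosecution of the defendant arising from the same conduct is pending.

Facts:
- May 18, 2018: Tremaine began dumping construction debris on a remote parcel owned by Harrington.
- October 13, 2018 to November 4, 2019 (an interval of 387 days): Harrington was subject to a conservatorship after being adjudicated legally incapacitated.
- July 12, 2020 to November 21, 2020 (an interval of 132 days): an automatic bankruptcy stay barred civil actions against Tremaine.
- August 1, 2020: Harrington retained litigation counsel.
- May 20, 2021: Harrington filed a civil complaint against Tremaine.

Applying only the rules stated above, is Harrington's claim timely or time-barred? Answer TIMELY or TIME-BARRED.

The limitation period began to run on May 18, 2018.
Adding the 18 months base period to May 18, 2018 gives a deadline of November 18, 2019, before any tolling.
The period was tolled for 387 days by the plaintiff's legal incapacity (October 13, 2018 to November 4, 2019), pushing the deadline to December 9, 2020.
The automatic bankruptcy stay from July 12, 2020 to November 21, 2020 tolled the period for 132 days, extending the deadline to April 20, 2021.
Nothing else in the chronology tolls or restarts the period.
Filing on May 20, 2021 missed the April 20, 2021 deadline — the action is time-barred.

TIME-BARRED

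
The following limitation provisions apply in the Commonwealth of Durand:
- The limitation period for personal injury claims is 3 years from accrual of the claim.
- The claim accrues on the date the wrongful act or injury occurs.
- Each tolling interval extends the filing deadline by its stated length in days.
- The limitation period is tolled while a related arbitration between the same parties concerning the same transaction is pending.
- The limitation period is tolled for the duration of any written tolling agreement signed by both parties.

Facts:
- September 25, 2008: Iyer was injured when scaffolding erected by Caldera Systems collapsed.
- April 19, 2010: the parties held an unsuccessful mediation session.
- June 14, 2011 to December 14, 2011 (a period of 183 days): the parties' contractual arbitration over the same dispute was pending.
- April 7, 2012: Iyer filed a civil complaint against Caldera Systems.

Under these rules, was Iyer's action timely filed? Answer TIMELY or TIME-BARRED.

TIME-BARRED

The limitation period began to run on September 25, 2008.
3 years from September 25, 2008 is September 25, 2011.
The pending related arbitration from June 14, 2011 to December 14, 2011 tolled the period for 183 days, extending the deadline to March 26, 2012.
Nothing else in the chronology tolls or restarts the period.
Filing on April 7, 2012 missed the March 26, 2012 deadline — the action is time-barred.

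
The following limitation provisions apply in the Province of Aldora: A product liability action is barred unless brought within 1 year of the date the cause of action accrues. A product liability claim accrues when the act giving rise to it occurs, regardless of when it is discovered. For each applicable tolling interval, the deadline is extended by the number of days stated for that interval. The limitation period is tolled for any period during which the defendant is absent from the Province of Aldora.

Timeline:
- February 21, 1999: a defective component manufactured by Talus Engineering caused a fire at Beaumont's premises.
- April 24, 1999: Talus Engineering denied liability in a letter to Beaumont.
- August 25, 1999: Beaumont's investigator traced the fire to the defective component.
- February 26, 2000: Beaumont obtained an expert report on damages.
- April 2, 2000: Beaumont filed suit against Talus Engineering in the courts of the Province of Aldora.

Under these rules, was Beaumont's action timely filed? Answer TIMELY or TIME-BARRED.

Because the rule ties accrual to occurrence, the claim accrued on February 21, 1999, not on the August 25, 1999 discovery date.
The untolled deadline — 1 year after February 21, 1999 — is February 21, 2000.
None of the other events listed affects the running of the period under the stated rules.
Filing on April 2, 2000 missed the February 21, 2000 deadline — the action is time-barred.

TIME-BARRED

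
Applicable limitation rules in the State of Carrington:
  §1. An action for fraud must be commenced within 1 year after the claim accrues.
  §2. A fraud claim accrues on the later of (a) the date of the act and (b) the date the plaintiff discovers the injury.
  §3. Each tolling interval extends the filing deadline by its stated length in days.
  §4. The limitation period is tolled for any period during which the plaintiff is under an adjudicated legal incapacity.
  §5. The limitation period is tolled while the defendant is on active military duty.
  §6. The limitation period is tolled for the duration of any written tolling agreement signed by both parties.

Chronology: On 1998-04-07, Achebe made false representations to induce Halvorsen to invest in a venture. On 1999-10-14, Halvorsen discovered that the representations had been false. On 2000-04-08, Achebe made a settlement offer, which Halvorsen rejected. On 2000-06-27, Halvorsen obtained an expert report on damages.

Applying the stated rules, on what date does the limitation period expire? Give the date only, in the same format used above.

Taking the later of the act (1998-04-07) and discovery (1999-10-14), the claim accrued on 1999-10-14.
1 year from 1999-10-14 is 2000-10-14.
Nothing else in the chronology tolls or restarts the period.

2000-10-14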